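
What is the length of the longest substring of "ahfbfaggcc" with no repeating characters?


Input: "ahfbfaggcc"
Sliding window (track last position of each char):
  Position 0 ('a'): window [0,0] length 1 -- new best
  Position 1 ('h'): window [0,1] length 2 -- new best
  Position 2 ('f'): window [0,2] length 3 -- new best
  Position 3 ('b'): window [0,3] length 4 -- new best
  Position 4 ('f'): repeat (last at 2), move window start to 3
  Position 4 ('f'): window [3,4] length 2
  Position 5 ('a'): window [3,5] length 3
  Position 6 ('g'): window [3,6] length 4
  Position 7 ('g'): repeat (last at 6), move window start to 7
  Position 7 ('g'): window [7,7] length 1
  Position 8 ('c'): window [7,8] length 2
  Position 9 ('c'): repeat (last at 8), move window start to 9
  Position 9 ('c'): window [9,9] length 1
Longest substring with no repeats: "ahfb" with length 4

4


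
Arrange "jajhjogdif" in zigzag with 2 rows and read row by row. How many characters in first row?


Zigzag "jajhjogdif" into 2 rows:
Placing characters:
  'j' => row 0
  'a' => row 1
  'j' => row 0
  'h' => row 1
  'j' => row 0
  'o' => row 1
  'g' => row 0
  'd' => row 1
  'i' => row 0
  'f' => row 1
Rows:
  Row 0: "jjjgi"
  Row 1: "ahodf"
First row length: 5

5


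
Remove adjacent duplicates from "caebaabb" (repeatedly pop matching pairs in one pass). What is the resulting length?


Input: caebaabb
Stack-based adjacent duplicate removal:
  Read 'c': push. Stack: c
  Read 'a': push. Stack: ca
  Read 'e': push. Stack: cae
  Read 'b': push. Stack: caeb
  Read 'a': push. Stack: caeba
  Read 'a': matches stack top 'a' => pop. Stack: caeb
  Read 'b': matches stack top 'b' => pop. Stack: cae
  Read 'b': push. Stack: caeb
Final stack: "caeb" (length 4)

4


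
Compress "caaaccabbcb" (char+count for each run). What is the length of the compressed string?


Input: caaaccabbcb
Runs:
  'c' x 1 => "c1"
  'a' x 3 => "a3"
  'c' x 2 => "c2"
  'a' x 1 => "a1"
  'b' x 2 => "b2"
  'c' x 1 => "c1"
  'b' x 1 => "b1"
Compressed: "c1a3c2a1b2c1b1"
Compressed length: 14

14


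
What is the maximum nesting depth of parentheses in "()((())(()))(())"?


Input: "()((())(()))(())"
Tracking depth:
  Position 0 '(': depth becomes 1
  Position 1 ')': depth becomes 0
  Position 2 '(': depth becomes 1
  Position 3 '(': depth becomes 2
  Position 4 '(': depth becomes 3
  Position 5 ')': depth becomes 2
  Position 6 ')': depth becomes 1
  Position 7 '(': depth becomes 2
  Position 8 '(': depth becomes 3
  Position 9 ')': depth becomes 2
  Position 10 ')': depth becomes 1
  Position 11 ')': depth becomes 0
  Position 12 '(': depth becomes 1
  Position 13 '(': depth becomes 2
  Position 14 ')': depth becomes 1
  Position 15 ')': depth becomes 0
Maximum depth reached: 3

3


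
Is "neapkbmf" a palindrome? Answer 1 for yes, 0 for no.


Input: neapkbmf
Reversed: fmbkpaen
  Compare pos 0 ('n') with pos 7 ('f'): MISMATCH
  Compare pos 1 ('e') with pos 6 ('m'): MISMATCH
  Compare pos 2 ('a') with pos 5 ('b'): MISMATCH
  Compare pos 3 ('p') with pos 4 ('k'): MISMATCH
Result: not a palindrome

0


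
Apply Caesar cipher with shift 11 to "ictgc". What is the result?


Caesar cipher: shift "ictgc" by 11
  'i' (pos 8) + 11 = pos 19 = 't'
  'c' (pos 2) + 11 = pos 13 = 'n'
  't' (pos 19) + 11 = pos 4 = 'e'
  'g' (pos 6) + 11 = pos 17 = 'r'
  'c' (pos 2) + 11 = pos 13 = 'n'
Result: tnern

tnern


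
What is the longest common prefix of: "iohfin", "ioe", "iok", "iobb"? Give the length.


Words: iohfin, ioe, iok, iobb
  Position 0: all 'i' => match
  Position 1: all 'o' => match
  Position 2: ('h', 'e', 'k', 'b') => mismatch, stop
LCP = "io" (length 2)

2


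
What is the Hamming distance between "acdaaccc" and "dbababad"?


Comparing "acdaaccc" and "dbababad" position by position:
  Position 0: 'a' vs 'd' => differ
  Position 1: 'c' vs 'b' => differ
  Position 2: 'd' vs 'a' => differ
  Position 3: 'a' vs 'b' => differ
  Position 4: 'a' vs 'a' => same
  Position 5: 'c' vs 'b' => differ
  Position 6: 'c' vs 'a' => differ
  Position 7: 'c' vs 'd' => differ
Total differences (Hamming distance): 7

7


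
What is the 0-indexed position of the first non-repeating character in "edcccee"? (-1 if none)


Input: edcccee
Character frequencies:
  'c': 3
  'd': 1
  'e': 3
Scanning left to right for freq == 1:
  Position 0 ('e'): freq=3, skip
  Position 1 ('d'): unique! => answer = 1

1


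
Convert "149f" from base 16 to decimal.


Input: "149f" in base 16
Positional expansion:
  Digit '1' (value 1) x 16^3 = 4096
  Digit '4' (value 4) x 16^2 = 1024
  Digit '9' (value 9) x 16^1 = 144
  Digit 'f' (value 15) x 16^0 = 15
Sum = 5279

5279


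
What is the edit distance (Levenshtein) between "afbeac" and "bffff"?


Computing edit distance: "afbeac" -> "bffff"
DP table:
           b    f    f    f    f
      0    1    2    3    4    5
  a   1    1    2    3    4    5
  f   2    2    1    2    3    4
  b   3    2    2    2    3    4
  e   4    3    3    3    3    4
  a   5    4    4    4    4    4
  c   6    5    5    5    5    5
Edit distance = dp[6][5] = 5

5


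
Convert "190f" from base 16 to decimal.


Input: "190f" in base 16
Positional expansion:
  Digit '1' (value 1) x 16^3 = 4096
  Digit '9' (value 9) x 16^2 = 2304
  Digit '0' (value 0) x 16^1 = 0
  Digit 'f' (value 15) x 16^0 = 15
Sum = 6415

6415


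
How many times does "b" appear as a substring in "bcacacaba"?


Searching for "b" in "bcacacaba"
Scanning each position:
  Position 0: "b" => MATCH
  Position 1: "c" => no
  Position 2: "a" => no
  Position 3: "c" => no
  Position 4: "a" => no
  Position 5: "c" => no
  Position 6: "a" => no
  Position 7: "b" => MATCH
  Position 8: "a" => no
Total occurrences: 2

2


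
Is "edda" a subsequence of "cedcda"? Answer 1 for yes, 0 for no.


Check if "edda" is a subsequence of "cedcda"
Greedy scan:
  Position 0 ('c'): no match needed
  Position 1 ('e'): matches sub[0] = 'e'
  Position 2 ('d'): matches sub[1] = 'd'
  Position 3 ('c'): no match needed
  Position 4 ('d'): matches sub[2] = 'd'
  Position 5 ('a'): matches sub[3] = 'a'
All 4 characters matched => is a subsequence

1


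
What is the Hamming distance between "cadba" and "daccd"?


Comparing "cadba" and "daccd" position by position:
  Position 0: 'c' vs 'd' => differ
  Position 1: 'a' vs 'a' => same
  Position 2: 'd' vs 'c' => differ
  Position 3: 'b' vs 'c' => differ
  Position 4: 'a' vs 'd' => differ
Total differences (Hamming distance): 4

4


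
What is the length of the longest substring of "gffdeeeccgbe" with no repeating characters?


Input: "gffdeeeccgbe"
Sliding window (track last position of each char):
  Position 0 ('g'): window [0,0] length 1 -- new best
  Position 1 ('f'): window [0,1] length 2 -- new best
  Position 2 ('f'): repeat (last at 1), move window start to 2
  Position 2 ('f'): window [2,2] length 1
  Position 3 ('d'): window [2,3] length 2
  Position 4 ('e'): window [2,4] length 3 -- new best
  Position 5 ('e'): repeat (last at 4), move window start to 5
  Position 5 ('e'): window [5,5] length 1
  Position 6 ('e'): repeat (last at 5), move window start to 6
  Position 6 ('e'): window [6,6] length 1
  Position 7 ('c'): window [6,7] length 2
  Position 8 ('c'): repeat (last at 7), move window start to 8
  Position 8 ('c'): window [8,8] length 1
  Position 9 ('g'): window [8,9] length 2
  Position 10 ('b'): window [8,10] length 3
  Position 11 ('e'): window [8,11] length 4 -- new best
Longest substring with no repeats: "cgbe" with length 4

4


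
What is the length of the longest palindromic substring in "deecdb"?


Input: "deecdb"
Checking substrings for palindromes:
  [1:3] "ee" (len 2) => palindrome
Longest palindromic substring: "ee" with length 2

2


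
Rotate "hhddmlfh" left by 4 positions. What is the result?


Input: "hhddmlfh", rotate left by 4
First 4 characters: "hhdd"
Remaining characters: "mlfh"
Concatenate remaining + first: "mlfh" + "hhdd" = "mlfhhhdd"

mlfhhhdd


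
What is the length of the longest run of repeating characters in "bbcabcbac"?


Input: "bbcabcbac"
Scanning for longest run:
  Position 1 ('b'): continues run of 'b', length=2
  Position 2 ('c'): new char, reset run to 1
  Position 3 ('a'): new char, reset run to 1
  Position 4 ('b'): new char, reset run to 1
  Position 5 ('c'): new char, reset run to 1
  Position 6 ('b'): new char, reset run to 1
  Position 7 ('a'): new char, reset run to 1
  Position 8 ('c'): new char, reset run to 1
Longest run: 'b' with length 2

2


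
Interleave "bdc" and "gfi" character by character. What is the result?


Interleaving "bdc" and "gfi":
  Position 0: 'b' from first, 'g' from second => "bg"
  Position 1: 'd' from first, 'f' from second => "df"
  Position 2: 'c' from first, 'i' from second => "ci"
Result: bgdfci

bgdfci


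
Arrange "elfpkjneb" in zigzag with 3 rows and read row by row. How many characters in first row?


Zigzag "elfpkjneb" into 3 rows:
Placing characters:
  'e' => row 0
  'l' => row 1
  'f' => row 2
  'p' => row 1
  'k' => row 0
  'j' => row 1
  'n' => row 2
  'e' => row 1
  'b' => row 0
Rows:
  Row 0: "ekb"
  Row 1: "lpje"
  Row 2: "fn"
First row length: 3

3


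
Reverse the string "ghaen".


Input: ghaen
Reading characters right to left:
  Position 4: 'n'
  Position 3: 'e'
  Position 2: 'a'
  Position 1: 'h'
  Position 0: 'g'
Reversed: neahg

neahg


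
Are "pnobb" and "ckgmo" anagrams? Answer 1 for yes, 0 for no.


Strings: "pnobb", "ckgmo"
Sorted first:  bbnop
Sorted second: cgkmo
Differ at position 0: 'b' vs 'c' => not anagrams

0


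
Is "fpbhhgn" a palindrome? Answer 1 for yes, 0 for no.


Input: fpbhhgn
Reversed: nghhbpf
  Compare pos 0 ('f') with pos 6 ('n'): MISMATCH
  Compare pos 1 ('p') with pos 5 ('g'): MISMATCH
  Compare pos 2 ('b') with pos 4 ('h'): MISMATCH
Result: not a palindrome

0


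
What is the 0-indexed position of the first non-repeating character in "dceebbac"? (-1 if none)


Input: dceebbac
Character frequencies:
  'a': 1
  'b': 2
  'c': 2
  'd': 1
  'e': 2
Scanning left to right for freq == 1:
  Position 0 ('d'): unique! => answer = 0

0


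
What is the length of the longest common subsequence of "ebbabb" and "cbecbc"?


LCS of "ebbabb" and "cbecbc"
DP table:
           c    b    e    c    b    c
      0    0    0    0    0    0    0
  e   0    0    0    1    1    1    1
  b   0    0    1    1    1    2    2
  b   0    0    1    1    1    2    2
  a   0    0    1    1    1    2    2
  b   0    0    1    1    1    2    2
  b   0    0    1    1    1    2    2
LCS length = dp[6][6] = 2

2


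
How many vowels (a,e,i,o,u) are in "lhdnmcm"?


Input: lhdnmcm
Checking each character:
  'l' at position 0: consonant
  'h' at position 1: consonant
  'd' at position 2: consonant
  'n' at position 3: consonant
  'm' at position 4: consonant
  'c' at position 5: consonant
  'm' at position 6: consonant
Total vowels: 0

0


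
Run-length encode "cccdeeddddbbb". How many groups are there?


Input: cccdeeddddbbb
Scanning for consecutive runs:
  Group 1: 'c' x 3 (positions 0-2)
  Group 2: 'd' x 1 (positions 3-3)
  Group 3: 'e' x 2 (positions 4-5)
  Group 4: 'd' x 4 (positions 6-9)
  Group 5: 'b' x 3 (positions 10-12)
Total groups: 5

5


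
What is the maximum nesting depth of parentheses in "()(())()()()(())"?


Input: "()(())()()()(())"
Tracking depth:
  Position 0 '(': depth becomes 1
  Position 1 ')': depth becomes 0
  Position 2 '(': depth becomes 1
  Position 3 '(': depth becomes 2
  Position 4 ')': depth becomes 1
  Position 5 ')': depth becomes 0
  Position 6 '(': depth becomes 1
  Position 7 ')': depth becomes 0
  Position 8 '(': depth becomes 1
  Position 9 ')': depth becomes 0
  Position 10 '(': depth becomes 1
  Position 11 ')': depth becomes 0
  Position 12 '(': depth becomes 1
  Position 13 '(': depth becomes 2
  Position 14 ')': depth becomes 1
  Position 15 ')': depth becomes 0
Maximum depth reached: 2

2


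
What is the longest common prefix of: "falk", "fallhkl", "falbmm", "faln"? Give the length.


Words: falk, fallhkl, falbmm, faln
  Position 0: all 'f' => match
  Position 1: all 'a' => match
  Position 2: all 'l' => match
  Position 3: ('k', 'l', 'b', 'n') => mismatch, stop
LCP = "fal" (length 3)

3


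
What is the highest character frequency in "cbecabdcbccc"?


Input: cbecabdcbccc
Character counts:
  'a': 1
  'b': 3
  'c': 6
  'd': 1
  'e': 1
Maximum frequency: 6

6


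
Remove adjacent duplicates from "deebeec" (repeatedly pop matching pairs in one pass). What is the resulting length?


Input: deebeec
Stack-based adjacent duplicate removal:
  Read 'd': push. Stack: d
  Read 'e': push. Stack: de
  Read 'e': matches stack top 'e' => pop. Stack: d
  Read 'b': push. Stack: db
  Read 'e': push. Stack: dbe
  Read 'e': matches stack top 'e' => pop. Stack: db
  Read 'c': push. Stack: dbc
Final stack: "dbc" (length 3)

3


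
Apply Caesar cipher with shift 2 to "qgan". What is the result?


Caesar cipher: shift "qgan" by 2
  'q' (pos 16) + 2 = pos 18 = 's'
  'g' (pos 6) + 2 = pos 8 = 'i'
  'a' (pos 0) + 2 = pos 2 = 'c'
  'n' (pos 13) + 2 = pos 15 = 'p'
Result: sicp

sicp


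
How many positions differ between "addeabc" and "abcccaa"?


Comparing "addeabc" and "abcccaa" position by position:
  Position 0: 'a' vs 'a' => same
  Position 1: 'd' vs 'b' => DIFFER
  Position 2: 'd' vs 'c' => DIFFER
  Position 3: 'e' vs 'c' => DIFFER
  Position 4: 'a' vs 'c' => DIFFER
  Position 5: 'b' vs 'a' => DIFFER
  Position 6: 'c' vs 'a' => DIFFER
Positions that differ: 6

6


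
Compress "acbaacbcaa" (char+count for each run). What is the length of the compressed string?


Input: acbaacbcaa
Runs:
  'a' x 1 => "a1"
  'c' x 1 => "c1"
  'b' x 1 => "b1"
  'a' x 2 => "a2"
  'c' x 1 => "c1"
  'b' x 1 => "b1"
  'c' x 1 => "c1"
  'a' x 2 => "a2"
Compressed: "a1c1b1a2c1b1c1a2"
Compressed length: 16

16


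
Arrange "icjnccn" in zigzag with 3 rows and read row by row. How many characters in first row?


Zigzag "icjnccn" into 3 rows:
Placing characters:
  'i' => row 0
  'c' => row 1
  'j' => row 2
  'n' => row 1
  'c' => row 0
  'c' => row 1
  'n' => row 2
Rows:
  Row 0: "ic"
  Row 1: "cnc"
  Row 2: "jn"
First row length: 2

2


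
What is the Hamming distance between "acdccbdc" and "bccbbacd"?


Comparing "acdccbdc" and "bccbbacd" position by position:
  Position 0: 'a' vs 'b' => differ
  Position 1: 'c' vs 'c' => same
  Position 2: 'd' vs 'c' => differ
  Position 3: 'c' vs 'b' => differ
  Position 4: 'c' vs 'b' => differ
  Position 5: 'b' vs 'a' => differ
  Position 6: 'd' vs 'c' => differ
  Position 7: 'c' vs 'd' => differ
Total differences (Hamming distance): 7

7


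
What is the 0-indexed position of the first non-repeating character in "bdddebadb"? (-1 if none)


Input: bdddebadb
Character frequencies:
  'a': 1
  'b': 3
  'd': 4
  'e': 1
Scanning left to right for freq == 1:
  Position 0 ('b'): freq=3, skip
  Position 1 ('d'): freq=4, skip
  Position 2 ('d'): freq=4, skip
  Position 3 ('d'): freq=4, skip
  Position 4 ('e'): unique! => answer = 4

4


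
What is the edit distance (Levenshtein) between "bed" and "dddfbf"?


Computing edit distance: "bed" -> "dddfbf"
DP table:
           d    d    d    f    b    f
      0    1    2    3    4    5    6
  b   1    1    2    3    4    4    5
  e   2    2    2    3    4    5    5
  d   3    2    2    2    3    4    5
Edit distance = dp[3][6] = 5

5


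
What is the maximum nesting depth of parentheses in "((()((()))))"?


Input: "((()((()))))"
Tracking depth:
  Position 0 '(': depth becomes 1
  Position 1 '(': depth becomes 2
  Position 2 '(': depth becomes 3
  Position 3 ')': depth becomes 2
  Position 4 '(': depth becomes 3
  Position 5 '(': depth becomes 4
  Position 6 '(': depth becomes 5
  Position 7 ')': depth becomes 4
  Position 8 ')': depth becomes 3
  Position 9 ')': depth becomes 2
  Position 10 ')': depth becomes 1
  Position 11 ')': depth becomes 0
Maximum depth reached: 5

5


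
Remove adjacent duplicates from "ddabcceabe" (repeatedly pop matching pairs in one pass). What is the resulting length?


Input: ddabcceabe
Stack-based adjacent duplicate removal:
  Read 'd': push. Stack: d
  Read 'd': matches stack top 'd' => pop. Stack: (empty)
  Read 'a': push. Stack: a
  Read 'b': push. Stack: ab
  Read 'c': push. Stack: abc
  Read 'c': matches stack top 'c' => pop. Stack: ab
  Read 'e': push. Stack: abe
  Read 'a': push. Stack: abea
  Read 'b': push. Stack: abeab
  Read 'e': push. Stack: abeabe
Final stack: "abeabe" (length 6)

6


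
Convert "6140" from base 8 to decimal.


Input: "6140" in base 8
Positional expansion:
  Digit '6' (value 6) x 8^3 = 3072
  Digit '1' (value 1) x 8^2 = 64
  Digit '4' (value 4) x 8^1 = 32
  Digit '0' (value 0) x 8^0 = 0
Sum = 3168

3168


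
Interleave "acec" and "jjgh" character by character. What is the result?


Interleaving "acec" and "jjgh":
  Position 0: 'a' from first, 'j' from second => "aj"
  Position 1: 'c' from first, 'j' from second => "cj"
  Position 2: 'e' from first, 'g' from second => "eg"
  Position 3: 'c' from first, 'h' from second => "ch"
Result: ajcjegch

ajcjegch


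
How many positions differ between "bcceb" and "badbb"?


Comparing "bcceb" and "badbb" position by position:
  Position 0: 'b' vs 'b' => same
  Position 1: 'c' vs 'a' => DIFFER
  Position 2: 'c' vs 'd' => DIFFER
  Position 3: 'e' vs 'b' => DIFFER
  Position 4: 'b' vs 'b' => same
Positions that differ: 3

3


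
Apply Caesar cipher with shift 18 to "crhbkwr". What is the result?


Caesar cipher: shift "crhbkwr" by 18
  'c' (pos 2) + 18 = pos 20 = 'u'
  'r' (pos 17) + 18 = pos 9 = 'j'
  'h' (pos 7) + 18 = pos 25 = 'z'
  'b' (pos 1) + 18 = pos 19 = 't'
  'k' (pos 10) + 18 = pos 2 = 'c'
  'w' (pos 22) + 18 = pos 14 = 'o'
  'r' (pos 17) + 18 = pos 9 = 'j'
Result: ujztcoj

ujztcoj


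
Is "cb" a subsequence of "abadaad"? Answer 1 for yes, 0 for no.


Check if "cb" is a subsequence of "abadaad"
Greedy scan:
  Position 0 ('a'): no match needed
  Position 1 ('b'): no match needed
  Position 2 ('a'): no match needed
  Position 3 ('d'): no match needed
  Position 4 ('a'): no match needed
  Position 5 ('a'): no match needed
  Position 6 ('d'): no match needed
Only matched 0/2 characters => not a subsequence

0


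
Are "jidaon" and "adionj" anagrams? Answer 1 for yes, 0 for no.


Strings: "jidaon", "adionj"
Sorted first:  adijno
Sorted second: adijno
Sorted forms match => anagrams

1


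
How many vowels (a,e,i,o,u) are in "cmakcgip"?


Input: cmakcgip
Checking each character:
  'c' at position 0: consonant
  'm' at position 1: consonant
  'a' at position 2: vowel (running total: 1)
  'k' at position 3: consonant
  'c' at position 4: consonant
  'g' at position 5: consonant
  'i' at position 6: vowel (running total: 2)
  'p' at position 7: consonant
Total vowels: 2

2


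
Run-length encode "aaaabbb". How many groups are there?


Input: aaaabbb
Scanning for consecutive runs:
  Group 1: 'a' x 4 (positions 0-3)
  Group 2: 'b' x 3 (positions 4-6)
Total groups: 2

2


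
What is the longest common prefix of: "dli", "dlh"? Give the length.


Words: dli, dlh
  Position 0: all 'd' => match
  Position 1: all 'l' => match
  Position 2: ('i', 'h') => mismatch, stop
LCP = "dl" (length 2)

2


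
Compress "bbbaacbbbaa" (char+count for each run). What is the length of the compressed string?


Input: bbbaacbbbaa
Runs:
  'b' x 3 => "b3"
  'a' x 2 => "a2"
  'c' x 1 => "c1"
  'b' x 3 => "b3"
  'a' x 2 => "a2"
Compressed: "b3a2c1b3a2"
Compressed length: 10

10


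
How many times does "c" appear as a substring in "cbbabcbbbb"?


Searching for "c" in "cbbabcbbbb"
Scanning each position:
  Position 0: "c" => MATCH
  Position 1: "b" => no
  Position 2: "b" => no
  Position 3: "a" => no
  Position 4: "b" => no
  Position 5: "c" => MATCH
  Position 6: "b" => no
  Position 7: "b" => no
  Position 8: "b" => no
  Position 9: "b" => no
Total occurrences: 2

2


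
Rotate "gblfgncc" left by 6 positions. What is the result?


Input: "gblfgncc", rotate left by 6
First 6 characters: "gblfgn"
Remaining characters: "cc"
Concatenate remaining + first: "cc" + "gblfgn" = "ccgblfgn"

ccgblfgn


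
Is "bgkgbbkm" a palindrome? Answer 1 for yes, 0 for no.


Input: bgkgbbkm
Reversed: mkbbgkgb
  Compare pos 0 ('b') with pos 7 ('m'): MISMATCH
  Compare pos 1 ('g') with pos 6 ('k'): MISMATCH
  Compare pos 2 ('k') with pos 5 ('b'): MISMATCH
  Compare pos 3 ('g') with pos 4 ('b'): MISMATCH
Result: not a palindrome

0


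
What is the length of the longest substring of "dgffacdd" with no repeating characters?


Input: "dgffacdd"
Sliding window (track last position of each char):
  Position 0 ('d'): window [0,0] length 1 -- new best
  Position 1 ('g'): window [0,1] length 2 -- new best
  Position 2 ('f'): window [0,2] length 3 -- new best
  Position 3 ('f'): repeat (last at 2), move window start to 3
  Position 3 ('f'): window [3,3] length 1
  Position 4 ('a'): window [3,4] length 2
  Position 5 ('c'): window [3,5] length 3
  Position 6 ('d'): window [3,6] length 4 -- new best
  Position 7 ('d'): repeat (last at 6), move window start to 7
  Position 7 ('d'): window [7,7] length 1
Longest substring with no repeats: "facd" with length 4

4


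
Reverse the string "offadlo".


Input: offadlo
Reading characters right to left:
  Position 6: 'o'
  Position 5: 'l'
  Position 4: 'd'
  Position 3: 'a'
  Position 2: 'f'
  Position 1: 'f'
  Position 0: 'o'
Reversed: oldaffo

oldaffo


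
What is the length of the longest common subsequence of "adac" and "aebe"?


LCS of "adac" and "aebe"
DP table:
           a    e    b    e
      0    0    0    0    0
  a   0    1    1    1    1
  d   0    1    1    1    1
  a   0    1    1    1    1
  c   0    1    1    1    1
LCS length = dp[4][4] = 1

1


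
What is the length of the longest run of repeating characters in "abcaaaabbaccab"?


Input: "abcaaaabbaccab"
Scanning for longest run:
  Position 1 ('b'): new char, reset run to 1
  Position 2 ('c'): new char, reset run to 1
  Position 3 ('a'): new char, reset run to 1
  Position 4 ('a'): continues run of 'a', length=2
  Position 5 ('a'): continues run of 'a', length=3
  Position 6 ('a'): continues run of 'a', length=4
  Position 7 ('b'): new char, reset run to 1
  Position 8 ('b'): continues run of 'b', length=2
  Position 9 ('a'): new char, reset run to 1
  Position 10 ('c'): new char, reset run to 1
  Position 11 ('c'): continues run of 'c', length=2
  Position 12 ('a'): new char, reset run to 1
  Position 13 ('b'): new char, reset run to 1
Longest run: 'a' with length 4

4


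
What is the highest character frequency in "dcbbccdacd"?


Input: dcbbccdacd
Character counts:
  'a': 1
  'b': 2
  'c': 4
  'd': 3
Maximum frequency: 4

4


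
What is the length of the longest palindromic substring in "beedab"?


Input: "beedab"
Checking substrings for palindromes:
  [1:3] "ee" (len 2) => palindrome
Longest palindromic substring: "ee" with length 2

2


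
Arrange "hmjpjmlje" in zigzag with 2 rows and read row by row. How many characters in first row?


Zigzag "hmjpjmlje" into 2 rows:
Placing characters:
  'h' => row 0
  'm' => row 1
  'j' => row 0
  'p' => row 1
  'j' => row 0
  'm' => row 1
  'l' => row 0
  'j' => row 1
  'e' => row 0
Rows:
  Row 0: "hjjle"
  Row 1: "mpmj"
First row length: 5

5


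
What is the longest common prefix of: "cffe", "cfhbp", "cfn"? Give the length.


Words: cffe, cfhbp, cfn
  Position 0: all 'c' => match
  Position 1: all 'f' => match
  Position 2: ('f', 'h', 'n') => mismatch, stop
LCP = "cf" (length 2)

2


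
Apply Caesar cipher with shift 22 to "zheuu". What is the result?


Caesar cipher: shift "zheuu" by 22
  'z' (pos 25) + 22 = pos 21 = 'v'
  'h' (pos 7) + 22 = pos 3 = 'd'
  'e' (pos 4) + 22 = pos 0 = 'a'
  'u' (pos 20) + 22 = pos 16 = 'q'
  'u' (pos 20) + 22 = pos 16 = 'q'
Result: vdaqq

vdaqq


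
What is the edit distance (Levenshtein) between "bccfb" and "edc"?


Computing edit distance: "bccfb" -> "edc"
DP table:
           e    d    c
      0    1    2    3
  b   1    1    2    3
  c   2    2    2    2
  c   3    3    3    2
  f   4    4    4    3
  b   5    5    5    4
Edit distance = dp[5][3] = 4

4


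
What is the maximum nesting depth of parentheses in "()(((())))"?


Input: "()(((())))"
Tracking depth:
  Position 0 '(': depth becomes 1
  Position 1 ')': depth becomes 0
  Position 2 '(': depth becomes 1
  Position 3 '(': depth becomes 2
  Position 4 '(': depth becomes 3
  Position 5 '(': depth becomes 4
  Position 6 ')': depth becomes 3
  Position 7 ')': depth becomes 2
  Position 8 ')': depth becomes 1
  Position 9 ')': depth becomes 0
Maximum depth reached: 4

4


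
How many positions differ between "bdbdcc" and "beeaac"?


Comparing "bdbdcc" and "beeaac" position by position:
  Position 0: 'b' vs 'b' => same
  Position 1: 'd' vs 'e' => DIFFER
  Position 2: 'b' vs 'e' => DIFFER
  Position 3: 'd' vs 'a' => DIFFER
  Position 4: 'c' vs 'a' => DIFFER
  Position 5: 'c' vs 'c' => same
Positions that differ: 4

4


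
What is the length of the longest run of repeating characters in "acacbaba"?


Input: "acacbaba"
Scanning for longest run:
  Position 1 ('c'): new char, reset run to 1
  Position 2 ('a'): new char, reset run to 1
  Position 3 ('c'): new char, reset run to 1
  Position 4 ('b'): new char, reset run to 1
  Position 5 ('a'): new char, reset run to 1
  Position 6 ('b'): new char, reset run to 1
  Position 7 ('a'): new char, reset run to 1
Longest run: 'a' with length 1

1


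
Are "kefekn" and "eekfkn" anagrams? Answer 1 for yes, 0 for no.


Strings: "kefekn", "eekfkn"
Sorted first:  eefkkn
Sorted second: eefkkn
Sorted forms match => anagrams

1


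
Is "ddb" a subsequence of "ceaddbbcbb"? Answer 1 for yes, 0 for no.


Check if "ddb" is a subsequence of "ceaddbbcbb"
Greedy scan:
  Position 0 ('c'): no match needed
  Position 1 ('e'): no match needed
  Position 2 ('a'): no match needed
  Position 3 ('d'): matches sub[0] = 'd'
  Position 4 ('d'): matches sub[1] = 'd'
  Position 5 ('b'): matches sub[2] = 'b'
  Position 6 ('b'): no match needed
  Position 7 ('c'): no match needed
  Position 8 ('b'): no match needed
  Position 9 ('b'): no match needed
All 3 characters matched => is a subsequence

1


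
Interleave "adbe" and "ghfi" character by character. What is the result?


Interleaving "adbe" and "ghfi":
  Position 0: 'a' from first, 'g' from second => "ag"
  Position 1: 'd' from first, 'h' from second => "dh"
  Position 2: 'b' from first, 'f' from second => "bf"
  Position 3: 'e' from first, 'i' from second => "ei"
Result: agdhbfei

agdhbfei


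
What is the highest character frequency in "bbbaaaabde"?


Input: bbbaaaabde
Character counts:
  'a': 4
  'b': 4
  'd': 1
  'e': 1
Maximum frequency: 4

4


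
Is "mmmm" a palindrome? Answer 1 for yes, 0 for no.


Input: mmmm
Reversed: mmmm
  Compare pos 0 ('m') with pos 3 ('m'): match
  Compare pos 1 ('m') with pos 2 ('m'): match
Result: palindrome

1


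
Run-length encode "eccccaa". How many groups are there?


Input: eccccaa
Scanning for consecutive runs:
  Group 1: 'e' x 1 (positions 0-0)
  Group 2: 'c' x 4 (positions 1-4)
  Group 3: 'a' x 2 (positions 5-6)
Total groups: 3

3


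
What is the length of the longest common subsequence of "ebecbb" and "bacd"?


LCS of "ebecbb" and "bacd"
DP table:
           b    a    c    d
      0    0    0    0    0
  e   0    0    0    0    0
  b   0    1    1    1    1
  e   0    1    1    1    1
  c   0    1    1    2    2
  b   0    1    1    2    2
  b   0    1    1    2    2
LCS length = dp[6][4] = 2

2


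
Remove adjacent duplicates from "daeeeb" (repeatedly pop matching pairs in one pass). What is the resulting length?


Input: daeeeb
Stack-based adjacent duplicate removal:
  Read 'd': push. Stack: d
  Read 'a': push. Stack: da
  Read 'e': push. Stack: dae
  Read 'e': matches stack top 'e' => pop. Stack: da
  Read 'e': push. Stack: dae
  Read 'b': push. Stack: daeb
Final stack: "daeb" (length 4)

4


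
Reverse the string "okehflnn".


Input: okehflnn
Reading characters right to left:
  Position 7: 'n'
  Position 6: 'n'
  Position 5: 'l'
  Position 4: 'f'
  Position 3: 'h'
  Position 2: 'e'
  Position 1: 'k'
  Position 0: 'o'
Reversed: nnlfheko

nnlfheko


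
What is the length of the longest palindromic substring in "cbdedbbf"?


Input: "cbdedbbf"
Checking substrings for palindromes:
  [1:6] "bdedb" (len 5) => palindrome
  [2:5] "ded" (len 3) => palindrome
  [5:7] "bb" (len 2) => palindrome
Longest palindromic substring: "bdedb" with length 5

5


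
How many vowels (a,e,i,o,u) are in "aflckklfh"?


Input: aflckklfh
Checking each character:
  'a' at position 0: vowel (running total: 1)
  'f' at position 1: consonant
  'l' at position 2: consonant
  'c' at position 3: consonant
  'k' at position 4: consonant
  'k' at position 5: consonant
  'l' at position 6: consonant
  'f' at position 7: consonant
  'h' at position 8: consonant
Total vowels: 1

1


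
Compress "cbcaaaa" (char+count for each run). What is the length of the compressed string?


Input: cbcaaaa
Runs:
  'c' x 1 => "c1"
  'b' x 1 => "b1"
  'c' x 1 => "c1"
  'a' x 4 => "a4"
Compressed: "c1b1c1a4"
Compressed length: 8

8


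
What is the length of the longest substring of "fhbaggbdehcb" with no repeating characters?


Input: "fhbaggbdehcb"
Sliding window (track last position of each char):
  Position 0 ('f'): window [0,0] length 1 -- new best
  Position 1 ('h'): window [0,1] length 2 -- new best
  Position 2 ('b'): window [0,2] length 3 -- new best
  Position 3 ('a'): window [0,3] length 4 -- new best
  Position 4 ('g'): window [0,4] length 5 -- new best
  Position 5 ('g'): repeat (last at 4), move window start to 5
  Position 5 ('g'): window [5,5] length 1
  Position 6 ('b'): window [5,6] length 2
  Position 7 ('d'): window [5,7] length 3
  Position 8 ('e'): window [5,8] length 4
  Position 9 ('h'): window [5,9] length 5
  Position 10 ('c'): window [5,10] length 6 -- new best
  Position 11 ('b'): repeat (last at 6), move window start to 7
  Position 11 ('b'): window [7,11] length 5
Longest substring with no repeats: "gbdehc" with length 6

6


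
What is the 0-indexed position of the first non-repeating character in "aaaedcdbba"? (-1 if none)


Input: aaaedcdbba
Character frequencies:
  'a': 4
  'b': 2
  'c': 1
  'd': 2
  'e': 1
Scanning left to right for freq == 1:
  Position 0 ('a'): freq=4, skip
  Position 1 ('a'): freq=4, skip
  Position 2 ('a'): freq=4, skip
  Position 3 ('e'): unique! => answer = 3

3


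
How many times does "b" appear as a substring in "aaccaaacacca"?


Searching for "b" in "aaccaaacacca"
Scanning each position:
  Position 0: "a" => no
  Position 1: "a" => no
  Position 2: "c" => no
  Position 3: "c" => no
  Position 4: "a" => no
  Position 5: "a" => no
  Position 6: "a" => no
  Position 7: "c" => no
  Position 8: "a" => no
  Position 9: "c" => no
  Position 10: "c" => no
  Position 11: "a" => no
Total occurrences: 0

0


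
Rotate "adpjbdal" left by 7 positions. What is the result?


Input: "adpjbdal", rotate left by 7
First 7 characters: "adpjbda"
Remaining characters: "l"
Concatenate remaining + first: "l" + "adpjbda" = "ladpjbda"

ladpjbda


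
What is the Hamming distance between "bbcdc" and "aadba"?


Comparing "bbcdc" and "aadba" position by position:
  Position 0: 'b' vs 'a' => differ
  Position 1: 'b' vs 'a' => differ
  Position 2: 'c' vs 'd' => differ
  Position 3: 'd' vs 'b' => differ
  Position 4: 'c' vs 'a' => differ
Total differences (Hamming distance): 5

5


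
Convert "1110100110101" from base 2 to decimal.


Input: "1110100110101" in base 2
Positional expansion:
  Digit '1' (value 1) x 2^12 = 4096
  Digit '1' (value 1) x 2^11 = 2048
  Digit '1' (value 1) x 2^10 = 1024
  Digit '0' (value 0) x 2^9 = 0
  Digit '1' (value 1) x 2^8 = 256
  Digit '0' (value 0) x 2^7 = 0
  Digit '0' (value 0) x 2^6 = 0
  Digit '1' (value 1) x 2^5 = 32
  Digit '1' (value 1) x 2^4 = 16
  Digit '0' (value 0) x 2^3 = 0
  Digit '1' (value 1) x 2^2 = 4
  Digit '0' (value 0) x 2^1 = 0
  Digit '1' (value 1) x 2^0 = 1
Sum = 7477

7477


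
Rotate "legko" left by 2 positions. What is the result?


Input: "legko", rotate left by 2
First 2 characters: "le"
Remaining characters: "gko"
Concatenate remaining + first: "gko" + "le" = "gkole"

gkole


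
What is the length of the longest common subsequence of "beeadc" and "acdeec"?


LCS of "beeadc" and "acdeec"
DP table:
           a    c    d    e    e    c
      0    0    0    0    0    0    0
  b   0    0    0    0    0    0    0
  e   0    0    0    0    1    1    1
  e   0    0    0    0    1    2    2
  a   0    1    1    1    1    2    2
  d   0    1    1    2    2    2    2
  c   0    1    2    2    2    2    3
LCS length = dp[6][6] = 3

3


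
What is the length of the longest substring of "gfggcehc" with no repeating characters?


Input: "gfggcehc"
Sliding window (track last position of each char):
  Position 0 ('g'): window [0,0] length 1 -- new best
  Position 1 ('f'): window [0,1] length 2 -- new best
  Position 2 ('g'): repeat (last at 0), move window start to 1
  Position 2 ('g'): window [1,2] length 2
  Position 3 ('g'): repeat (last at 2), move window start to 3
  Position 3 ('g'): window [3,3] length 1
  Position 4 ('c'): window [3,4] length 2
  Position 5 ('e'): window [3,5] length 3 -- new best
  Position 6 ('h'): window [3,6] length 4 -- new best
  Position 7 ('c'): repeat (last at 4), move window start to 5
  Position 7 ('c'): window [5,7] length 3
Longest substring with no repeats: "gceh" with length 4

4


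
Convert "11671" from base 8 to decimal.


Input: "11671" in base 8
Positional expansion:
  Digit '1' (value 1) x 8^4 = 4096
  Digit '1' (value 1) x 8^3 = 512
  Digit '6' (value 6) x 8^2 = 384
  Digit '7' (value 7) x 8^1 = 56
  Digit '1' (value 1) x 8^0 = 1
Sum = 5049

5049


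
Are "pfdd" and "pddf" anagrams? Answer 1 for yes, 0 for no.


Strings: "pfdd", "pddf"
Sorted first:  ddfp
Sorted second: ddfp
Sorted forms match => anagrams

1


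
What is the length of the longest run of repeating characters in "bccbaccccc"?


Input: "bccbaccccc"
Scanning for longest run:
  Position 1 ('c'): new char, reset run to 1
  Position 2 ('c'): continues run of 'c', length=2
  Position 3 ('b'): new char, reset run to 1
  Position 4 ('a'): new char, reset run to 1
  Position 5 ('c'): new char, reset run to 1
  Position 6 ('c'): continues run of 'c', length=2
  Position 7 ('c'): continues run of 'c', length=3
  Position 8 ('c'): continues run of 'c', length=4
  Position 9 ('c'): continues run of 'c', length=5
Longest run: 'c' with length 5

5


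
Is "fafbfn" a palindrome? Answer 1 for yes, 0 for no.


Input: fafbfn
Reversed: nfbfaf
  Compare pos 0 ('f') with pos 5 ('n'): MISMATCH
  Compare pos 1 ('a') with pos 4 ('f'): MISMATCH
  Compare pos 2 ('f') with pos 3 ('b'): MISMATCH
Result: not a palindrome

0


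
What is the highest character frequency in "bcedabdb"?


Input: bcedabdb
Character counts:
  'a': 1
  'b': 3
  'c': 1
  'd': 2
  'e': 1
Maximum frequency: 3

3


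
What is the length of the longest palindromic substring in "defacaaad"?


Input: "defacaaad"
Checking substrings for palindromes:
  [3:6] "aca" (len 3) => palindrome
  [5:8] "aaa" (len 3) => palindrome
  [5:7] "aa" (len 2) => palindrome
  [6:8] "aa" (len 2) => palindrome
Longest palindromic substring: "aca" with length 3

3


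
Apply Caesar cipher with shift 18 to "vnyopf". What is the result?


Caesar cipher: shift "vnyopf" by 18
  'v' (pos 21) + 18 = pos 13 = 'n'
  'n' (pos 13) + 18 = pos 5 = 'f'
  'y' (pos 24) + 18 = pos 16 = 'q'
  'o' (pos 14) + 18 = pos 6 = 'g'
  'p' (pos 15) + 18 = pos 7 = 'h'
  'f' (pos 5) + 18 = pos 23 = 'x'
Result: nfqghx

nfqghx


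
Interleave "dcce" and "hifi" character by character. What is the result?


Interleaving "dcce" and "hifi":
  Position 0: 'd' from first, 'h' from second => "dh"
  Position 1: 'c' from first, 'i' from second => "ci"
  Position 2: 'c' from first, 'f' from second => "cf"
  Position 3: 'e' from first, 'i' from second => "ei"
Result: dhcicfei

dhcicfei


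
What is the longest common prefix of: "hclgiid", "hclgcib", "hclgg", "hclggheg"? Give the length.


Words: hclgiid, hclgcib, hclgg, hclggheg
  Position 0: all 'h' => match
  Position 1: all 'c' => match
  Position 2: all 'l' => match
  Position 3: all 'g' => match
  Position 4: ('i', 'c', 'g', 'g') => mismatch, stop
LCP = "hclg" (length 4)

4


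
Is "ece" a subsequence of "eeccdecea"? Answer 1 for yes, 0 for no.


Check if "ece" is a subsequence of "eeccdecea"
Greedy scan:
  Position 0 ('e'): matches sub[0] = 'e'
  Position 1 ('e'): no match needed
  Position 2 ('c'): matches sub[1] = 'c'
  Position 3 ('c'): no match needed
  Position 4 ('d'): no match needed
  Position 5 ('e'): matches sub[2] = 'e'
  Position 6 ('c'): no match needed
  Position 7 ('e'): no match needed
  Position 8 ('a'): no match needed
All 3 characters matched => is a subsequence

1


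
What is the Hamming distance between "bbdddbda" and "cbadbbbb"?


Comparing "bbdddbda" and "cbadbbbb" position by position:
  Position 0: 'b' vs 'c' => differ
  Position 1: 'b' vs 'b' => same
  Position 2: 'd' vs 'a' => differ
  Position 3: 'd' vs 'd' => same
  Position 4: 'd' vs 'b' => differ
  Position 5: 'b' vs 'b' => same
  Position 6: 'd' vs 'b' => differ
  Position 7: 'a' vs 'b' => differ
Total differences (Hamming distance): 5

5


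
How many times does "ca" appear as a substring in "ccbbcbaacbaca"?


Searching for "ca" in "ccbbcbaacbaca"
Scanning each position:
  Position 0: "cc" => no
  Position 1: "cb" => no
  Position 2: "bb" => no
  Position 3: "bc" => no
  Position 4: "cb" => no
  Position 5: "ba" => no
  Position 6: "aa" => no
  Position 7: "ac" => no
  Position 8: "cb" => no
  Position 9: "ba" => no
  Position 10: "ac" => no
  Position 11: "ca" => MATCH
Total occurrences: 1

1


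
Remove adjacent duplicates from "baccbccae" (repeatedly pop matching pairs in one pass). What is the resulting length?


Input: baccbccae
Stack-based adjacent duplicate removal:
  Read 'b': push. Stack: b
  Read 'a': push. Stack: ba
  Read 'c': push. Stack: bac
  Read 'c': matches stack top 'c' => pop. Stack: ba
  Read 'b': push. Stack: bab
  Read 'c': push. Stack: babc
  Read 'c': matches stack top 'c' => pop. Stack: bab
  Read 'a': push. Stack: baba
  Read 'e': push. Stack: babae
Final stack: "babae" (length 5)

5


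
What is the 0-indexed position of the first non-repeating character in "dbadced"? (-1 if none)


Input: dbadced
Character frequencies:
  'a': 1
  'b': 1
  'c': 1
  'd': 3
  'e': 1
Scanning left to right for freq == 1:
  Position 0 ('d'): freq=3, skip
  Position 1 ('b'): unique! => answer = 1

1


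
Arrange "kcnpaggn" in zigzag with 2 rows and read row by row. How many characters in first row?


Zigzag "kcnpaggn" into 2 rows:
Placing characters:
  'k' => row 0
  'c' => row 1
  'n' => row 0
  'p' => row 1
  'a' => row 0
  'g' => row 1
  'g' => row 0
  'n' => row 1
Rows:
  Row 0: "knag"
  Row 1: "cpgn"
First row length: 4

4


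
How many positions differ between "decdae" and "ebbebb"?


Comparing "decdae" and "ebbebb" position by position:
  Position 0: 'd' vs 'e' => DIFFER
  Position 1: 'e' vs 'b' => DIFFER
  Position 2: 'c' vs 'b' => DIFFER
  Position 3: 'd' vs 'e' => DIFFER
  Position 4: 'a' vs 'b' => DIFFER
  Position 5: 'e' vs 'b' => DIFFER
Positions that differ: 6

6


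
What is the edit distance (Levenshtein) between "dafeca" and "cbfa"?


Computing edit distance: "dafeca" -> "cbfa"
DP table:
           c    b    f    a
      0    1    2    3    4
  d   1    1    2    3    4
  a   2    2    2    3    3
  f   3    3    3    2    3
  e   4    4    4    3    3
  c   5    4    5    4    4
  a   6    5    5    5    4
Edit distance = dp[6][4] = 4

4


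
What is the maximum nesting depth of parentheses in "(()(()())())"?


Input: "(()(()())())"
Tracking depth:
  Position 0 '(': depth becomes 1
  Position 1 '(': depth becomes 2
  Position 2 ')': depth becomes 1
  Position 3 '(': depth becomes 2
  Position 4 '(': depth becomes 3
  Position 5 ')': depth becomes 2
  Position 6 '(': depth becomes 3
  Position 7 ')': depth becomes 2
  Position 8 ')': depth becomes 1
  Position 9 '(': depth becomes 2
  Position 10 ')': depth becomes 1
  Position 11 ')': depth becomes 0
Maximum depth reached: 3

3
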